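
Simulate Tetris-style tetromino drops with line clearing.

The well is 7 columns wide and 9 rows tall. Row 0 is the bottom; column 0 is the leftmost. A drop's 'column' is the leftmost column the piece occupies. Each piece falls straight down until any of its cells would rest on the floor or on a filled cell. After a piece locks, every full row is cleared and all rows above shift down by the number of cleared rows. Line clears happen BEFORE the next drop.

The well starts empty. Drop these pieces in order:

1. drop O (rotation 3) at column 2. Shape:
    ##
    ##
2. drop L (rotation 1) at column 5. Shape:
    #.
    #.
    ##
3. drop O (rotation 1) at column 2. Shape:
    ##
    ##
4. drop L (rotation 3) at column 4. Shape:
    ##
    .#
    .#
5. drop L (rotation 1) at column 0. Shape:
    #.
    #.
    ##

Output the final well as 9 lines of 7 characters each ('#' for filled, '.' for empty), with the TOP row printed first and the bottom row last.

Drop 1: O rot3 at col 2 lands with bottom-row=0; cleared 0 line(s) (total 0); column heights now [0 0 2 2 0 0 0], max=2
Drop 2: L rot1 at col 5 lands with bottom-row=0; cleared 0 line(s) (total 0); column heights now [0 0 2 2 0 3 1], max=3
Drop 3: O rot1 at col 2 lands with bottom-row=2; cleared 0 line(s) (total 0); column heights now [0 0 4 4 0 3 1], max=4
Drop 4: L rot3 at col 4 lands with bottom-row=3; cleared 0 line(s) (total 0); column heights now [0 0 4 4 6 6 1], max=6
Drop 5: L rot1 at col 0 lands with bottom-row=0; cleared 0 line(s) (total 0); column heights now [3 1 4 4 6 6 1], max=6

Answer: .......
.......
.......
....##.
.....#.
..##.#.
#.##.#.
#.##.#.
####.##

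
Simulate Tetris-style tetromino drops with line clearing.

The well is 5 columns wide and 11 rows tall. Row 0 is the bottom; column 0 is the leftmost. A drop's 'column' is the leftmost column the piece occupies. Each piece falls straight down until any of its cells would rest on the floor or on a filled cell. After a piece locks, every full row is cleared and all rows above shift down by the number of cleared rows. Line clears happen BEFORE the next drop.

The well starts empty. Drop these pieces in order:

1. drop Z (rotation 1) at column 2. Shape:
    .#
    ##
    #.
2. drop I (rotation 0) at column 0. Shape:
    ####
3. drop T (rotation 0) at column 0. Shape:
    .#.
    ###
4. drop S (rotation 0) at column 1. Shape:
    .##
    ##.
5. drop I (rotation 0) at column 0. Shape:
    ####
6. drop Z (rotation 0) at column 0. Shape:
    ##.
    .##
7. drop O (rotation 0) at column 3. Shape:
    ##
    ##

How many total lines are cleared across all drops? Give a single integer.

Drop 1: Z rot1 at col 2 lands with bottom-row=0; cleared 0 line(s) (total 0); column heights now [0 0 2 3 0], max=3
Drop 2: I rot0 at col 0 lands with bottom-row=3; cleared 0 line(s) (total 0); column heights now [4 4 4 4 0], max=4
Drop 3: T rot0 at col 0 lands with bottom-row=4; cleared 0 line(s) (total 0); column heights now [5 6 5 4 0], max=6
Drop 4: S rot0 at col 1 lands with bottom-row=6; cleared 0 line(s) (total 0); column heights now [5 7 8 8 0], max=8
Drop 5: I rot0 at col 0 lands with bottom-row=8; cleared 0 line(s) (total 0); column heights now [9 9 9 9 0], max=9
Drop 6: Z rot0 at col 0 lands with bottom-row=9; cleared 0 line(s) (total 0); column heights now [11 11 10 9 0], max=11
Drop 7: O rot0 at col 3 lands with bottom-row=9; cleared 0 line(s) (total 0); column heights now [11 11 10 11 11], max=11

Answer: 0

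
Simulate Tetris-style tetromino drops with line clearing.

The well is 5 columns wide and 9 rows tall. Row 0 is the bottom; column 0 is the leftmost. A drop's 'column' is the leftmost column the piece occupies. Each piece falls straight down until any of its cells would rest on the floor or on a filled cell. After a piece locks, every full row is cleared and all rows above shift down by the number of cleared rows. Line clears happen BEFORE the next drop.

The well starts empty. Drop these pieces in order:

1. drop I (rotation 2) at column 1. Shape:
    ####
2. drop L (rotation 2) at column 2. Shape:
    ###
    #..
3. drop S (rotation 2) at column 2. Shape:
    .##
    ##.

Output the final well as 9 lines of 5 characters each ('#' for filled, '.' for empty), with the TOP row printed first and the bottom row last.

Answer: .....
.....
.....
.....
...##
..##.
..###
..#..
.####

Derivation:
Drop 1: I rot2 at col 1 lands with bottom-row=0; cleared 0 line(s) (total 0); column heights now [0 1 1 1 1], max=1
Drop 2: L rot2 at col 2 lands with bottom-row=1; cleared 0 line(s) (total 0); column heights now [0 1 3 3 3], max=3
Drop 3: S rot2 at col 2 lands with bottom-row=3; cleared 0 line(s) (total 0); column heights now [0 1 4 5 5], max=5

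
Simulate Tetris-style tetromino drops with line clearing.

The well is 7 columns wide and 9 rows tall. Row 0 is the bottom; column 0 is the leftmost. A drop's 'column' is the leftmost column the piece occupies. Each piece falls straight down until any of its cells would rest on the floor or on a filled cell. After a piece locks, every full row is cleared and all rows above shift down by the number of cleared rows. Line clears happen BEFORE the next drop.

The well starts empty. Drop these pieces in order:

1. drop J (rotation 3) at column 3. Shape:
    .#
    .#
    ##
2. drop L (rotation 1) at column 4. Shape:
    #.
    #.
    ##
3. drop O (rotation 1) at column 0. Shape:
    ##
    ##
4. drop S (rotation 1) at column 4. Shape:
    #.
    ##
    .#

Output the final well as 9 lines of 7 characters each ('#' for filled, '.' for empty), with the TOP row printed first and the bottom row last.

Drop 1: J rot3 at col 3 lands with bottom-row=0; cleared 0 line(s) (total 0); column heights now [0 0 0 1 3 0 0], max=3
Drop 2: L rot1 at col 4 lands with bottom-row=3; cleared 0 line(s) (total 0); column heights now [0 0 0 1 6 4 0], max=6
Drop 3: O rot1 at col 0 lands with bottom-row=0; cleared 0 line(s) (total 0); column heights now [2 2 0 1 6 4 0], max=6
Drop 4: S rot1 at col 4 lands with bottom-row=5; cleared 0 line(s) (total 0); column heights now [2 2 0 1 8 7 0], max=8

Answer: .......
....#..
....##.
....##.
....#..
....##.
....#..
##..#..
##.##..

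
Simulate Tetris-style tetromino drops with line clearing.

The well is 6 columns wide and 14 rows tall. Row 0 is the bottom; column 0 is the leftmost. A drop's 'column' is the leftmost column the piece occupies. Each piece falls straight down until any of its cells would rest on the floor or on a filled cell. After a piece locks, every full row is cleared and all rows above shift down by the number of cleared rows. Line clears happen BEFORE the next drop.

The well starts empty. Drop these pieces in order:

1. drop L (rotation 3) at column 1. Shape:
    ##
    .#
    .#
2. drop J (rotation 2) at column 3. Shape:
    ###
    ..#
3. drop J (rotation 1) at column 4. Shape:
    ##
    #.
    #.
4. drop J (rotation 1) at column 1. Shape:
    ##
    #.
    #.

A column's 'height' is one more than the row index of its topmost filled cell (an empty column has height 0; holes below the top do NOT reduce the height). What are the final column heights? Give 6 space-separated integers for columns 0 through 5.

Drop 1: L rot3 at col 1 lands with bottom-row=0; cleared 0 line(s) (total 0); column heights now [0 3 3 0 0 0], max=3
Drop 2: J rot2 at col 3 lands with bottom-row=0; cleared 0 line(s) (total 0); column heights now [0 3 3 2 2 2], max=3
Drop 3: J rot1 at col 4 lands with bottom-row=2; cleared 0 line(s) (total 0); column heights now [0 3 3 2 5 5], max=5
Drop 4: J rot1 at col 1 lands with bottom-row=3; cleared 0 line(s) (total 0); column heights now [0 6 6 2 5 5], max=6

Answer: 0 6 6 2 5 5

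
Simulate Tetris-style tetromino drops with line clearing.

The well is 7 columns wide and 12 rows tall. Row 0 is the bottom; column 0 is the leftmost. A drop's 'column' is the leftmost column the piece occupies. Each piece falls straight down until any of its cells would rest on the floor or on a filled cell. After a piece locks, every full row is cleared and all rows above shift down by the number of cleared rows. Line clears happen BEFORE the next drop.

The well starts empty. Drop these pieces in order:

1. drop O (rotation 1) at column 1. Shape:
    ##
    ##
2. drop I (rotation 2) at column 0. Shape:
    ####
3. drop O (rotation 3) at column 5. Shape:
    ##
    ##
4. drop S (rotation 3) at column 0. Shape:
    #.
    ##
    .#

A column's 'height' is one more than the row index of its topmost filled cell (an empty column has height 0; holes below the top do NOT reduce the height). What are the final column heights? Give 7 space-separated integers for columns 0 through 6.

Answer: 6 5 3 3 0 2 2

Derivation:
Drop 1: O rot1 at col 1 lands with bottom-row=0; cleared 0 line(s) (total 0); column heights now [0 2 2 0 0 0 0], max=2
Drop 2: I rot2 at col 0 lands with bottom-row=2; cleared 0 line(s) (total 0); column heights now [3 3 3 3 0 0 0], max=3
Drop 3: O rot3 at col 5 lands with bottom-row=0; cleared 0 line(s) (total 0); column heights now [3 3 3 3 0 2 2], max=3
Drop 4: S rot3 at col 0 lands with bottom-row=3; cleared 0 line(s) (total 0); column heights now [6 5 3 3 0 2 2], max=6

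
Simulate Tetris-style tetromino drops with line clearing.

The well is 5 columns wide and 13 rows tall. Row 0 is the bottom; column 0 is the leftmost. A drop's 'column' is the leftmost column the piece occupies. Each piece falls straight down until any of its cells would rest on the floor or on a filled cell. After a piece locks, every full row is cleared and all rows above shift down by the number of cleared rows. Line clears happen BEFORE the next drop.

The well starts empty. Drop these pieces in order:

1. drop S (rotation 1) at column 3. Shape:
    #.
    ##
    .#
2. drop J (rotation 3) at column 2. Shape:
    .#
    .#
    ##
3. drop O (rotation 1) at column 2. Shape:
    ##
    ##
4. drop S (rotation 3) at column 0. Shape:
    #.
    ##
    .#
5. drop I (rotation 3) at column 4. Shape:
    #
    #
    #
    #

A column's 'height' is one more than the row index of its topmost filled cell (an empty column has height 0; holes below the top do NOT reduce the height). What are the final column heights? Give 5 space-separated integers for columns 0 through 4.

Answer: 3 2 8 8 6

Derivation:
Drop 1: S rot1 at col 3 lands with bottom-row=0; cleared 0 line(s) (total 0); column heights now [0 0 0 3 2], max=3
Drop 2: J rot3 at col 2 lands with bottom-row=3; cleared 0 line(s) (total 0); column heights now [0 0 4 6 2], max=6
Drop 3: O rot1 at col 2 lands with bottom-row=6; cleared 0 line(s) (total 0); column heights now [0 0 8 8 2], max=8
Drop 4: S rot3 at col 0 lands with bottom-row=0; cleared 0 line(s) (total 0); column heights now [3 2 8 8 2], max=8
Drop 5: I rot3 at col 4 lands with bottom-row=2; cleared 0 line(s) (total 0); column heights now [3 2 8 8 6], max=8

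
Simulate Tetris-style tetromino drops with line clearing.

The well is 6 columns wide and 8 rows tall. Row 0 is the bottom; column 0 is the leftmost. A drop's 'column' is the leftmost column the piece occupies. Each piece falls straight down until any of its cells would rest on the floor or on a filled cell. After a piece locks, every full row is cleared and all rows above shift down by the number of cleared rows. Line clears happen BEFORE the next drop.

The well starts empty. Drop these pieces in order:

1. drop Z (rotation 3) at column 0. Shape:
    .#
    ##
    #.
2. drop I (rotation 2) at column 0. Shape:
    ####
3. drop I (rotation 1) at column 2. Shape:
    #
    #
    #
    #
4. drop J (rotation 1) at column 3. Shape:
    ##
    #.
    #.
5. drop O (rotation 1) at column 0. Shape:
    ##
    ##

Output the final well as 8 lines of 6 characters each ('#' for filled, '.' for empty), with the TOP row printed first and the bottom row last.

Drop 1: Z rot3 at col 0 lands with bottom-row=0; cleared 0 line(s) (total 0); column heights now [2 3 0 0 0 0], max=3
Drop 2: I rot2 at col 0 lands with bottom-row=3; cleared 0 line(s) (total 0); column heights now [4 4 4 4 0 0], max=4
Drop 3: I rot1 at col 2 lands with bottom-row=4; cleared 0 line(s) (total 0); column heights now [4 4 8 4 0 0], max=8
Drop 4: J rot1 at col 3 lands with bottom-row=4; cleared 0 line(s) (total 0); column heights now [4 4 8 7 7 0], max=8
Drop 5: O rot1 at col 0 lands with bottom-row=4; cleared 0 line(s) (total 0); column heights now [6 6 8 7 7 0], max=8

Answer: ..#...
..###.
####..
####..
####..
.#....
##....
#.....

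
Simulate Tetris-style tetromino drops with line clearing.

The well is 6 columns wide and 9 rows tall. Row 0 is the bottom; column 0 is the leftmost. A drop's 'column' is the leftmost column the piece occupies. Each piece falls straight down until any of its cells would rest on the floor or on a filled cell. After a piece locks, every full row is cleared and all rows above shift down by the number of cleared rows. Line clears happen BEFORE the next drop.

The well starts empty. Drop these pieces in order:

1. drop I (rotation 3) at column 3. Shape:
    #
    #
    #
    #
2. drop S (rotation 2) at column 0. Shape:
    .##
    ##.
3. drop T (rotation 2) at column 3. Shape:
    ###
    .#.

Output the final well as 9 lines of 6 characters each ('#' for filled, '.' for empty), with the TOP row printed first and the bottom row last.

Drop 1: I rot3 at col 3 lands with bottom-row=0; cleared 0 line(s) (total 0); column heights now [0 0 0 4 0 0], max=4
Drop 2: S rot2 at col 0 lands with bottom-row=0; cleared 0 line(s) (total 0); column heights now [1 2 2 4 0 0], max=4
Drop 3: T rot2 at col 3 lands with bottom-row=3; cleared 0 line(s) (total 0); column heights now [1 2 2 5 5 5], max=5

Answer: ......
......
......
......
...###
...##.
...#..
.###..
##.#..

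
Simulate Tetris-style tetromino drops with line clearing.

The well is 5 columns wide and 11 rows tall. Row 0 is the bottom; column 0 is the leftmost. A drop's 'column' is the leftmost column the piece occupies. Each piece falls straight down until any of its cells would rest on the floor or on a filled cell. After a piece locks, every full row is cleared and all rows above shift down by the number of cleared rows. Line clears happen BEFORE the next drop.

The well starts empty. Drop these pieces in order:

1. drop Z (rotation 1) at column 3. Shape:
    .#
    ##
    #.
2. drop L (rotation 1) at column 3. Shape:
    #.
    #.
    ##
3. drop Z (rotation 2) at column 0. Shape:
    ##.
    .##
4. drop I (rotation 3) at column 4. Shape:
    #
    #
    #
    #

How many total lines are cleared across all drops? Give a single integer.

Answer: 0

Derivation:
Drop 1: Z rot1 at col 3 lands with bottom-row=0; cleared 0 line(s) (total 0); column heights now [0 0 0 2 3], max=3
Drop 2: L rot1 at col 3 lands with bottom-row=3; cleared 0 line(s) (total 0); column heights now [0 0 0 6 4], max=6
Drop 3: Z rot2 at col 0 lands with bottom-row=0; cleared 0 line(s) (total 0); column heights now [2 2 1 6 4], max=6
Drop 4: I rot3 at col 4 lands with bottom-row=4; cleared 0 line(s) (total 0); column heights now [2 2 1 6 8], max=8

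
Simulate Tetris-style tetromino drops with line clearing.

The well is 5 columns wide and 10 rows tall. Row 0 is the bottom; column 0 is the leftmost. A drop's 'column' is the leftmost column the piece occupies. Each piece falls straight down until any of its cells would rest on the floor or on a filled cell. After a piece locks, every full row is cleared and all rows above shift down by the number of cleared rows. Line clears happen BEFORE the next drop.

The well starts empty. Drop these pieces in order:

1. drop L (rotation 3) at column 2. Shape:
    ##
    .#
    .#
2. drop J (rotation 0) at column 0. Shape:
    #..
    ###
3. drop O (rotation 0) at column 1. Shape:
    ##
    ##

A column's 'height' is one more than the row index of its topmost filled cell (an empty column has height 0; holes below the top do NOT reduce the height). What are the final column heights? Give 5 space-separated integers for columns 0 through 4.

Drop 1: L rot3 at col 2 lands with bottom-row=0; cleared 0 line(s) (total 0); column heights now [0 0 3 3 0], max=3
Drop 2: J rot0 at col 0 lands with bottom-row=3; cleared 0 line(s) (total 0); column heights now [5 4 4 3 0], max=5
Drop 3: O rot0 at col 1 lands with bottom-row=4; cleared 0 line(s) (total 0); column heights now [5 6 6 3 0], max=6

Answer: 5 6 6 3 0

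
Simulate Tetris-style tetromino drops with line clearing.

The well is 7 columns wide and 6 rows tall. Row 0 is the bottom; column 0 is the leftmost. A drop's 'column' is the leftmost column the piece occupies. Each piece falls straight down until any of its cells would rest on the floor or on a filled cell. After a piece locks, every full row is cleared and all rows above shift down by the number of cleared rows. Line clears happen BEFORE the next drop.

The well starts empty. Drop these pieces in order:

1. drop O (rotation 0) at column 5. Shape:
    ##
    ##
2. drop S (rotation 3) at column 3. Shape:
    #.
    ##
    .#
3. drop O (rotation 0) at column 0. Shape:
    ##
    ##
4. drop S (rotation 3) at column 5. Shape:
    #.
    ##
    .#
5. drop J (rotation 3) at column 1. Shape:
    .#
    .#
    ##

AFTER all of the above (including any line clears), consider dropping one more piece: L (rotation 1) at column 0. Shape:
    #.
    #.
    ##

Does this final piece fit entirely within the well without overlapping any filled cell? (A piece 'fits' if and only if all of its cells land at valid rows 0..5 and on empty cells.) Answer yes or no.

Answer: yes

Derivation:
Drop 1: O rot0 at col 5 lands with bottom-row=0; cleared 0 line(s) (total 0); column heights now [0 0 0 0 0 2 2], max=2
Drop 2: S rot3 at col 3 lands with bottom-row=0; cleared 0 line(s) (total 0); column heights now [0 0 0 3 2 2 2], max=3
Drop 3: O rot0 at col 0 lands with bottom-row=0; cleared 0 line(s) (total 0); column heights now [2 2 0 3 2 2 2], max=3
Drop 4: S rot3 at col 5 lands with bottom-row=2; cleared 0 line(s) (total 0); column heights now [2 2 0 3 2 5 4], max=5
Drop 5: J rot3 at col 1 lands with bottom-row=2; cleared 0 line(s) (total 0); column heights now [2 3 5 3 2 5 4], max=5
Test piece L rot1 at col 0 (width 2): heights before test = [2 3 5 3 2 5 4]; fits = True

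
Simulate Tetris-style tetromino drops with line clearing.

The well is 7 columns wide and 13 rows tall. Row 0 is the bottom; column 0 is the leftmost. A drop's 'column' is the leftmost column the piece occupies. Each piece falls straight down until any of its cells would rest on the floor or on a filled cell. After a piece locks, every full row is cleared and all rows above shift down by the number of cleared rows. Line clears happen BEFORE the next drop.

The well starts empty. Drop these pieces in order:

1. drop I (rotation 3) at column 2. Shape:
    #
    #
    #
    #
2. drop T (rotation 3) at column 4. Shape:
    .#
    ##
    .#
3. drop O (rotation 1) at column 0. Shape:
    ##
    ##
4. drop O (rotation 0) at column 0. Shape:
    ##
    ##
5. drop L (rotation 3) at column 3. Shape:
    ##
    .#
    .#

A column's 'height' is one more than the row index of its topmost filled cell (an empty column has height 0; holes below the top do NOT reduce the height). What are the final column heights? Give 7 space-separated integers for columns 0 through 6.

Drop 1: I rot3 at col 2 lands with bottom-row=0; cleared 0 line(s) (total 0); column heights now [0 0 4 0 0 0 0], max=4
Drop 2: T rot3 at col 4 lands with bottom-row=0; cleared 0 line(s) (total 0); column heights now [0 0 4 0 2 3 0], max=4
Drop 3: O rot1 at col 0 lands with bottom-row=0; cleared 0 line(s) (total 0); column heights now [2 2 4 0 2 3 0], max=4
Drop 4: O rot0 at col 0 lands with bottom-row=2; cleared 0 line(s) (total 0); column heights now [4 4 4 0 2 3 0], max=4
Drop 5: L rot3 at col 3 lands with bottom-row=2; cleared 0 line(s) (total 0); column heights now [4 4 4 5 5 3 0], max=5

Answer: 4 4 4 5 5 3 0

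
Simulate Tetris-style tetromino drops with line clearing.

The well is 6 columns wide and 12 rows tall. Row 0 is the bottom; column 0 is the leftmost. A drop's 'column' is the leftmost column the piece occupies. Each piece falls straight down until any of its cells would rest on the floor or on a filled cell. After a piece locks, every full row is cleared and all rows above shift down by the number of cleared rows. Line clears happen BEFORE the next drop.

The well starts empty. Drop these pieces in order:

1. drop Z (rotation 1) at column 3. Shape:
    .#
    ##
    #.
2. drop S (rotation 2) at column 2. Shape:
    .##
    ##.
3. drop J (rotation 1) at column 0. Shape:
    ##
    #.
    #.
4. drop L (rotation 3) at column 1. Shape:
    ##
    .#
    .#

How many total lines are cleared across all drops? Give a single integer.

Drop 1: Z rot1 at col 3 lands with bottom-row=0; cleared 0 line(s) (total 0); column heights now [0 0 0 2 3 0], max=3
Drop 2: S rot2 at col 2 lands with bottom-row=2; cleared 0 line(s) (total 0); column heights now [0 0 3 4 4 0], max=4
Drop 3: J rot1 at col 0 lands with bottom-row=0; cleared 0 line(s) (total 0); column heights now [3 3 3 4 4 0], max=4
Drop 4: L rot3 at col 1 lands with bottom-row=3; cleared 0 line(s) (total 0); column heights now [3 6 6 4 4 0], max=6

Answer: 0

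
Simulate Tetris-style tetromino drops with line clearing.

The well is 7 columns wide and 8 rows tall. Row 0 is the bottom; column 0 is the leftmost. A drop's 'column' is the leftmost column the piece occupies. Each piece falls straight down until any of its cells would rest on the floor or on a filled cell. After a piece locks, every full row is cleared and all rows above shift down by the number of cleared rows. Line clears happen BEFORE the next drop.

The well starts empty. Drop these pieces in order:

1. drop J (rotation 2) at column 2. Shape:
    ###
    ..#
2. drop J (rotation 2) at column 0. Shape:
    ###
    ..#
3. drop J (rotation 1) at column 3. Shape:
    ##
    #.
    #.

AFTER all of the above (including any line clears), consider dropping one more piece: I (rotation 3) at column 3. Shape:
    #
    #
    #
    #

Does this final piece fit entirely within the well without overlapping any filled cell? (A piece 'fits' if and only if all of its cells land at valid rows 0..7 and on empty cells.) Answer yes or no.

Answer: no

Derivation:
Drop 1: J rot2 at col 2 lands with bottom-row=0; cleared 0 line(s) (total 0); column heights now [0 0 2 2 2 0 0], max=2
Drop 2: J rot2 at col 0 lands with bottom-row=2; cleared 0 line(s) (total 0); column heights now [4 4 4 2 2 0 0], max=4
Drop 3: J rot1 at col 3 lands with bottom-row=2; cleared 0 line(s) (total 0); column heights now [4 4 4 5 5 0 0], max=5
Test piece I rot3 at col 3 (width 1): heights before test = [4 4 4 5 5 0 0]; fits = False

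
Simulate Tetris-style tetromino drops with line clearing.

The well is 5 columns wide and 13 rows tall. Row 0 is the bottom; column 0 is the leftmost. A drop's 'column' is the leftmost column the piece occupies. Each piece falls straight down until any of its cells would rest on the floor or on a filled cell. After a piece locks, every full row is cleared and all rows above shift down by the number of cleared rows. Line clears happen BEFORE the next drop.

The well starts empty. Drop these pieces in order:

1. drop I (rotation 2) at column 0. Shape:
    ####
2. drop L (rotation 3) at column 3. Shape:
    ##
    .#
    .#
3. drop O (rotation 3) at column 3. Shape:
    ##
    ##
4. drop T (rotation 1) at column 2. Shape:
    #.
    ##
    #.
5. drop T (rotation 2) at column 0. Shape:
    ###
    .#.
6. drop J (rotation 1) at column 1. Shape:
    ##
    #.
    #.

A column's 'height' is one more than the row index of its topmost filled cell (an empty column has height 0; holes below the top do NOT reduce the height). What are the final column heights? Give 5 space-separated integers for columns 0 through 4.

Drop 1: I rot2 at col 0 lands with bottom-row=0; cleared 0 line(s) (total 0); column heights now [1 1 1 1 0], max=1
Drop 2: L rot3 at col 3 lands with bottom-row=0; cleared 1 line(s) (total 1); column heights now [0 0 0 2 2], max=2
Drop 3: O rot3 at col 3 lands with bottom-row=2; cleared 0 line(s) (total 1); column heights now [0 0 0 4 4], max=4
Drop 4: T rot1 at col 2 lands with bottom-row=3; cleared 0 line(s) (total 1); column heights now [0 0 6 5 4], max=6
Drop 5: T rot2 at col 0 lands with bottom-row=5; cleared 0 line(s) (total 1); column heights now [7 7 7 5 4], max=7
Drop 6: J rot1 at col 1 lands with bottom-row=7; cleared 0 line(s) (total 1); column heights now [7 10 10 5 4], max=10

Answer: 7 10 10 5 4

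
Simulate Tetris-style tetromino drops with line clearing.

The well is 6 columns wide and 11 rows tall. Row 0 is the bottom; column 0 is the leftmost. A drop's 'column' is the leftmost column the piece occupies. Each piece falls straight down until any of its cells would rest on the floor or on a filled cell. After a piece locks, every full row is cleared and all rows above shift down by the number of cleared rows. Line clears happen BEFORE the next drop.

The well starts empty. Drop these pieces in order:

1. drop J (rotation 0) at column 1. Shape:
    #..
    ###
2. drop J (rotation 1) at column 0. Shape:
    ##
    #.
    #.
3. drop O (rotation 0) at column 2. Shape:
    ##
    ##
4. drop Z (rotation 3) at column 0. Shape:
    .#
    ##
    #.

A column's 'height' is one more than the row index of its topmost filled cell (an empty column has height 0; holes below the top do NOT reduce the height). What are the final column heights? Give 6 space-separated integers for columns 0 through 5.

Answer: 5 6 3 3 0 0

Derivation:
Drop 1: J rot0 at col 1 lands with bottom-row=0; cleared 0 line(s) (total 0); column heights now [0 2 1 1 0 0], max=2
Drop 2: J rot1 at col 0 lands with bottom-row=0; cleared 0 line(s) (total 0); column heights now [3 3 1 1 0 0], max=3
Drop 3: O rot0 at col 2 lands with bottom-row=1; cleared 0 line(s) (total 0); column heights now [3 3 3 3 0 0], max=3
Drop 4: Z rot3 at col 0 lands with bottom-row=3; cleared 0 line(s) (total 0); column heights now [5 6 3 3 0 0], max=6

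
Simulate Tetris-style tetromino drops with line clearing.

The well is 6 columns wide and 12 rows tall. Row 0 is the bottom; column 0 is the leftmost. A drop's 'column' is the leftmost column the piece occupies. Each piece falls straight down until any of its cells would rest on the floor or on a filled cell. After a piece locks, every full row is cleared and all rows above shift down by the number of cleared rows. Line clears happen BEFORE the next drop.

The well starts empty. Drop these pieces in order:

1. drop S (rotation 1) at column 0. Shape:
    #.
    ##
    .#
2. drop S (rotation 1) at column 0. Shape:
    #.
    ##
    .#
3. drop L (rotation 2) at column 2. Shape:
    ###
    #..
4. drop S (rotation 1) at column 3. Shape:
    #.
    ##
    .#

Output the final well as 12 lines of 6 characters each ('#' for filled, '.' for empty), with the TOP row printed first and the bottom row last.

Answer: ......
......
......
......
......
......
......
#..#..
##.##.
##..#.
#####.
.##...

Derivation:
Drop 1: S rot1 at col 0 lands with bottom-row=0; cleared 0 line(s) (total 0); column heights now [3 2 0 0 0 0], max=3
Drop 2: S rot1 at col 0 lands with bottom-row=2; cleared 0 line(s) (total 0); column heights now [5 4 0 0 0 0], max=5
Drop 3: L rot2 at col 2 lands with bottom-row=0; cleared 0 line(s) (total 0); column heights now [5 4 2 2 2 0], max=5
Drop 4: S rot1 at col 3 lands with bottom-row=2; cleared 0 line(s) (total 0); column heights now [5 4 2 5 4 0], max=5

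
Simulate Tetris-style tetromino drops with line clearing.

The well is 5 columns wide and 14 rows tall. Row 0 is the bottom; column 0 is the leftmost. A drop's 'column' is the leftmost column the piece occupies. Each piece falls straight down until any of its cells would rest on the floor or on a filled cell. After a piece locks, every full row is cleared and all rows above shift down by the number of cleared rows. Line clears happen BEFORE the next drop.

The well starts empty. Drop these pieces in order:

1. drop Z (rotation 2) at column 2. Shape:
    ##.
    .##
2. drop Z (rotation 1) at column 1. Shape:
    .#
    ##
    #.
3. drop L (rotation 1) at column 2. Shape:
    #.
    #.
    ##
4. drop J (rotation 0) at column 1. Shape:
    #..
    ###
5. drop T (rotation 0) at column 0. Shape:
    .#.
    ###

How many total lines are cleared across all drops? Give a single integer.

Answer: 0

Derivation:
Drop 1: Z rot2 at col 2 lands with bottom-row=0; cleared 0 line(s) (total 0); column heights now [0 0 2 2 1], max=2
Drop 2: Z rot1 at col 1 lands with bottom-row=1; cleared 0 line(s) (total 0); column heights now [0 3 4 2 1], max=4
Drop 3: L rot1 at col 2 lands with bottom-row=4; cleared 0 line(s) (total 0); column heights now [0 3 7 5 1], max=7
Drop 4: J rot0 at col 1 lands with bottom-row=7; cleared 0 line(s) (total 0); column heights now [0 9 8 8 1], max=9
Drop 5: T rot0 at col 0 lands with bottom-row=9; cleared 0 line(s) (total 0); column heights now [10 11 10 8 1], max=11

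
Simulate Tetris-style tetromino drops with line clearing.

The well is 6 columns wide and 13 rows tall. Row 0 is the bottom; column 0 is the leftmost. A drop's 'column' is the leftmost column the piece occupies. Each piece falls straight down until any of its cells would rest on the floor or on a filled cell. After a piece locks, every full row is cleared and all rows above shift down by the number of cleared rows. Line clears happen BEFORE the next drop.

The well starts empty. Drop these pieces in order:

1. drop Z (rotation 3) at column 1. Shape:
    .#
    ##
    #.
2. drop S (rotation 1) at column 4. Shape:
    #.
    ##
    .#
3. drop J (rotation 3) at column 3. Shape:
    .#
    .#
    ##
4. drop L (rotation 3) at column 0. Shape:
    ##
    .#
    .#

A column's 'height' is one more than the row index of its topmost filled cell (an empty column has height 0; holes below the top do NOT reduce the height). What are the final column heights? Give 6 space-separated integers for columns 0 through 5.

Drop 1: Z rot3 at col 1 lands with bottom-row=0; cleared 0 line(s) (total 0); column heights now [0 2 3 0 0 0], max=3
Drop 2: S rot1 at col 4 lands with bottom-row=0; cleared 0 line(s) (total 0); column heights now [0 2 3 0 3 2], max=3
Drop 3: J rot3 at col 3 lands with bottom-row=3; cleared 0 line(s) (total 0); column heights now [0 2 3 4 6 2], max=6
Drop 4: L rot3 at col 0 lands with bottom-row=2; cleared 0 line(s) (total 0); column heights now [5 5 3 4 6 2], max=6

Answer: 5 5 3 4 6 2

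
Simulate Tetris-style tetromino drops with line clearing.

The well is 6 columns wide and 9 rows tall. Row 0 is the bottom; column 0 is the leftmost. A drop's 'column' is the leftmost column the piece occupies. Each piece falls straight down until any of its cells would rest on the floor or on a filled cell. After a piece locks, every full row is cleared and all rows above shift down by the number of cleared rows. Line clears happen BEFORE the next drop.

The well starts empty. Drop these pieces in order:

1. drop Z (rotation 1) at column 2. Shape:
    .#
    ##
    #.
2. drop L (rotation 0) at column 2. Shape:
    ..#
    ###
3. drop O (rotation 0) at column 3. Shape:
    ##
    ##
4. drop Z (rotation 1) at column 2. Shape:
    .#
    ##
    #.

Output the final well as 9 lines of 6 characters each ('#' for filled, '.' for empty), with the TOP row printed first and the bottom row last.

Drop 1: Z rot1 at col 2 lands with bottom-row=0; cleared 0 line(s) (total 0); column heights now [0 0 2 3 0 0], max=3
Drop 2: L rot0 at col 2 lands with bottom-row=3; cleared 0 line(s) (total 0); column heights now [0 0 4 4 5 0], max=5
Drop 3: O rot0 at col 3 lands with bottom-row=5; cleared 0 line(s) (total 0); column heights now [0 0 4 7 7 0], max=7
Drop 4: Z rot1 at col 2 lands with bottom-row=6; cleared 0 line(s) (total 0); column heights now [0 0 8 9 7 0], max=9

Answer: ...#..
..##..
..###.
...##.
....#.
..###.
...#..
..##..
..#...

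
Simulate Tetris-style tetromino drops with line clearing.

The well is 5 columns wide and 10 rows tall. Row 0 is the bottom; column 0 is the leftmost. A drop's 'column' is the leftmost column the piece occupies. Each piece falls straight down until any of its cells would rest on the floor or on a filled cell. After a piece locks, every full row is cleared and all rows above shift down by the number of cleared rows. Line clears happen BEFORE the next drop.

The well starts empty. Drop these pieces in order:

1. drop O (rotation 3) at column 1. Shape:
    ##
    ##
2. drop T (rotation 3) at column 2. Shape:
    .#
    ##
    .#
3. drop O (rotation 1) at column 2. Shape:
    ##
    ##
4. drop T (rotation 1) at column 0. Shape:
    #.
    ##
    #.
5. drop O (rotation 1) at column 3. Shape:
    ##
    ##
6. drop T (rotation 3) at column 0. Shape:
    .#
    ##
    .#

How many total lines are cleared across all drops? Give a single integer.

Drop 1: O rot3 at col 1 lands with bottom-row=0; cleared 0 line(s) (total 0); column heights now [0 2 2 0 0], max=2
Drop 2: T rot3 at col 2 lands with bottom-row=1; cleared 0 line(s) (total 0); column heights now [0 2 3 4 0], max=4
Drop 3: O rot1 at col 2 lands with bottom-row=4; cleared 0 line(s) (total 0); column heights now [0 2 6 6 0], max=6
Drop 4: T rot1 at col 0 lands with bottom-row=1; cleared 0 line(s) (total 0); column heights now [4 3 6 6 0], max=6
Drop 5: O rot1 at col 3 lands with bottom-row=6; cleared 0 line(s) (total 0); column heights now [4 3 6 8 8], max=8
Drop 6: T rot3 at col 0 lands with bottom-row=3; cleared 0 line(s) (total 0); column heights now [5 6 6 8 8], max=8

Answer: 0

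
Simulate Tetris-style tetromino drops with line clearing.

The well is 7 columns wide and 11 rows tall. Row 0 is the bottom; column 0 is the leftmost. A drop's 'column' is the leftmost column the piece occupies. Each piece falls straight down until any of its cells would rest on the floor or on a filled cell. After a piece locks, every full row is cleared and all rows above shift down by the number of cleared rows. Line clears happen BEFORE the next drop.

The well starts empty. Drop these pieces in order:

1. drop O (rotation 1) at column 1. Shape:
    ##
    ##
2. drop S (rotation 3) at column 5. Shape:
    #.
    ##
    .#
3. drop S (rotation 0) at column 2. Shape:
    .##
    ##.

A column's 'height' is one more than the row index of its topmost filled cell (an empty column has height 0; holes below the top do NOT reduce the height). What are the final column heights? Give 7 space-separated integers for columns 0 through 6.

Answer: 0 2 3 4 4 3 2

Derivation:
Drop 1: O rot1 at col 1 lands with bottom-row=0; cleared 0 line(s) (total 0); column heights now [0 2 2 0 0 0 0], max=2
Drop 2: S rot3 at col 5 lands with bottom-row=0; cleared 0 line(s) (total 0); column heights now [0 2 2 0 0 3 2], max=3
Drop 3: S rot0 at col 2 lands with bottom-row=2; cleared 0 line(s) (total 0); column heights now [0 2 3 4 4 3 2], max=4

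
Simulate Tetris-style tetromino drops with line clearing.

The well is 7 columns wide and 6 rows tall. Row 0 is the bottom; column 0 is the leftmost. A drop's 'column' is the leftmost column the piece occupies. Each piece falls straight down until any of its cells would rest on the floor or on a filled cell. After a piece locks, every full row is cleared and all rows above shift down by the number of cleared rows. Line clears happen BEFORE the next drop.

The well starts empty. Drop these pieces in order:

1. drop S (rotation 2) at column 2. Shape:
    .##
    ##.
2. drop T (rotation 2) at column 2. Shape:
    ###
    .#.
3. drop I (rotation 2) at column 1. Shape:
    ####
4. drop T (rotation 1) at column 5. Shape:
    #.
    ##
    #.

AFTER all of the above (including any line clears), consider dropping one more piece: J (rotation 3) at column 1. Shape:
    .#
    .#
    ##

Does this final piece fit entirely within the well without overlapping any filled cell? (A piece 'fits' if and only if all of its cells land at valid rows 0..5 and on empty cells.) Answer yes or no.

Answer: no

Derivation:
Drop 1: S rot2 at col 2 lands with bottom-row=0; cleared 0 line(s) (total 0); column heights now [0 0 1 2 2 0 0], max=2
Drop 2: T rot2 at col 2 lands with bottom-row=2; cleared 0 line(s) (total 0); column heights now [0 0 4 4 4 0 0], max=4
Drop 3: I rot2 at col 1 lands with bottom-row=4; cleared 0 line(s) (total 0); column heights now [0 5 5 5 5 0 0], max=5
Drop 4: T rot1 at col 5 lands with bottom-row=0; cleared 0 line(s) (total 0); column heights now [0 5 5 5 5 3 2], max=5
Test piece J rot3 at col 1 (width 2): heights before test = [0 5 5 5 5 3 2]; fits = False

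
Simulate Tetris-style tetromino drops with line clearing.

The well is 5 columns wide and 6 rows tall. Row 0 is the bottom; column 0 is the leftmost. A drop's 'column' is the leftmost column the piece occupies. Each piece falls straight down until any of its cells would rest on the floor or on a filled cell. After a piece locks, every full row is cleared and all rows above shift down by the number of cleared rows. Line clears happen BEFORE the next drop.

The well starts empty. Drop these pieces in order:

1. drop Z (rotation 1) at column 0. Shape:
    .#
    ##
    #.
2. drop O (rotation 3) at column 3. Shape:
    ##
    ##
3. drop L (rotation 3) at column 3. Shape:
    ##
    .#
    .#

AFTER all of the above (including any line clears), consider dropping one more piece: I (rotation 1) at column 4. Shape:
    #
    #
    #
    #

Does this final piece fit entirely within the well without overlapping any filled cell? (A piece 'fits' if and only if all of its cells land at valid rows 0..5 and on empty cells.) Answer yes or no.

Drop 1: Z rot1 at col 0 lands with bottom-row=0; cleared 0 line(s) (total 0); column heights now [2 3 0 0 0], max=3
Drop 2: O rot3 at col 3 lands with bottom-row=0; cleared 0 line(s) (total 0); column heights now [2 3 0 2 2], max=3
Drop 3: L rot3 at col 3 lands with bottom-row=2; cleared 0 line(s) (total 0); column heights now [2 3 0 5 5], max=5
Test piece I rot1 at col 4 (width 1): heights before test = [2 3 0 5 5]; fits = False

Answer: no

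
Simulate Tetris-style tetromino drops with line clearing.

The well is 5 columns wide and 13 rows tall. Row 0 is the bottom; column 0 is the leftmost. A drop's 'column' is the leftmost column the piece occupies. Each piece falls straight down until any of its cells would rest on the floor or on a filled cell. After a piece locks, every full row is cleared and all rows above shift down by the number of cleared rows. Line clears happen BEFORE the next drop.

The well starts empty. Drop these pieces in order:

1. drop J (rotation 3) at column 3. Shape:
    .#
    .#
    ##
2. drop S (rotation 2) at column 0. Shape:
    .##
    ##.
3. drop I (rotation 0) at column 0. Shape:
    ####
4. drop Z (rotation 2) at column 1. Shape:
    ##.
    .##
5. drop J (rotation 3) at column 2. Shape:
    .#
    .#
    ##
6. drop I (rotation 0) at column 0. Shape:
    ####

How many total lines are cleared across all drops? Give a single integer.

Drop 1: J rot3 at col 3 lands with bottom-row=0; cleared 0 line(s) (total 0); column heights now [0 0 0 1 3], max=3
Drop 2: S rot2 at col 0 lands with bottom-row=0; cleared 0 line(s) (total 0); column heights now [1 2 2 1 3], max=3
Drop 3: I rot0 at col 0 lands with bottom-row=2; cleared 1 line(s) (total 1); column heights now [1 2 2 1 2], max=2
Drop 4: Z rot2 at col 1 lands with bottom-row=2; cleared 0 line(s) (total 1); column heights now [1 4 4 3 2], max=4
Drop 5: J rot3 at col 2 lands with bottom-row=4; cleared 0 line(s) (total 1); column heights now [1 4 5 7 2], max=7
Drop 6: I rot0 at col 0 lands with bottom-row=7; cleared 0 line(s) (total 1); column heights now [8 8 8 8 2], max=8

Answer: 1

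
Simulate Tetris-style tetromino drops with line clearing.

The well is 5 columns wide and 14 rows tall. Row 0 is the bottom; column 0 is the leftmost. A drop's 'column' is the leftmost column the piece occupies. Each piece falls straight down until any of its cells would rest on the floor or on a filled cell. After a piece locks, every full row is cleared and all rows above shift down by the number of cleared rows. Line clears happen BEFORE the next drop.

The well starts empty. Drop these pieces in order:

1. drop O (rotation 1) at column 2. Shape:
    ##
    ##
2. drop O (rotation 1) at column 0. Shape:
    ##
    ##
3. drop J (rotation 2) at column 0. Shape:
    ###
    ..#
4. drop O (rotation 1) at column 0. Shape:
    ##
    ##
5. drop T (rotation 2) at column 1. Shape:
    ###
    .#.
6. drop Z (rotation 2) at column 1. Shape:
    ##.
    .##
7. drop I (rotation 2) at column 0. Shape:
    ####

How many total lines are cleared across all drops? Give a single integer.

Drop 1: O rot1 at col 2 lands with bottom-row=0; cleared 0 line(s) (total 0); column heights now [0 0 2 2 0], max=2
Drop 2: O rot1 at col 0 lands with bottom-row=0; cleared 0 line(s) (total 0); column heights now [2 2 2 2 0], max=2
Drop 3: J rot2 at col 0 lands with bottom-row=2; cleared 0 line(s) (total 0); column heights now [4 4 4 2 0], max=4
Drop 4: O rot1 at col 0 lands with bottom-row=4; cleared 0 line(s) (total 0); column heights now [6 6 4 2 0], max=6
Drop 5: T rot2 at col 1 lands with bottom-row=5; cleared 0 line(s) (total 0); column heights now [6 7 7 7 0], max=7
Drop 6: Z rot2 at col 1 lands with bottom-row=7; cleared 0 line(s) (total 0); column heights now [6 9 9 8 0], max=9
Drop 7: I rot2 at col 0 lands with bottom-row=9; cleared 0 line(s) (total 0); column heights now [10 10 10 10 0], max=10

Answer: 0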